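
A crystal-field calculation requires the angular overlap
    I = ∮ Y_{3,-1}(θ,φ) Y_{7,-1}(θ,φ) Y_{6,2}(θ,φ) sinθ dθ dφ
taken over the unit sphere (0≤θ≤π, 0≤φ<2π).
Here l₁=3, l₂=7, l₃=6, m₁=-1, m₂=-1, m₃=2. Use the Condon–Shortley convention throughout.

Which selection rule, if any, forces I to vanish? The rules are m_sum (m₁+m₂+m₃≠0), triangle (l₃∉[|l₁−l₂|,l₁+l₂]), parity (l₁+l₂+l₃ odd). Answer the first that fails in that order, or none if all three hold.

m₁+m₂+m₃ = -1 − 1 + 2 = 0  ✓
triangle: |3−7|=4 ≤ l₃=6 ≤ 3+7=10  ✓
parity: l₁+l₂+l₃ = 16 is even  ✓

none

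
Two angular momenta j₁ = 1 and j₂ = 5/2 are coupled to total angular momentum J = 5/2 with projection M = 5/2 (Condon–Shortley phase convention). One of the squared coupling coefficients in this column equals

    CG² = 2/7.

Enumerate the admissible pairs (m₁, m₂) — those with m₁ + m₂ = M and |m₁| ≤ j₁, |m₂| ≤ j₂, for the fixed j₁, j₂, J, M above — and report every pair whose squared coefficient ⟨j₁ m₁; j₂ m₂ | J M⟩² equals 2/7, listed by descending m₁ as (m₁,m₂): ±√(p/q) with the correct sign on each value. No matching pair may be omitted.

Admissible pairs with m₁+m₂ = M = 5/2: (0,5/2), (1,3/2)
  (m₁,m₂)=(1,3/2): CG² = 2/7, CG = +√(2/7)   ← matches the target
  (m₁,m₂)=(0,5/2): CG² = 5/7, CG = −√(5/7)
Pairs with CG² = 2/7: (1,3/2): +√(2/7)

(1,3/2): +√(2/7)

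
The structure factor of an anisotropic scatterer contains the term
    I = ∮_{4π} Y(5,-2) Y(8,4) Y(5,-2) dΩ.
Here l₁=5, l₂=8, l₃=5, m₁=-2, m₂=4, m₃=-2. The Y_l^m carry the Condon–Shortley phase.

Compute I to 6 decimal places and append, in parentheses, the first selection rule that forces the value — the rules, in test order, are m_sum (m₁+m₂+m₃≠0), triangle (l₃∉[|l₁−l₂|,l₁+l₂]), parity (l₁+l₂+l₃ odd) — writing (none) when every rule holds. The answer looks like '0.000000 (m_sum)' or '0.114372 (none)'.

0.144372 (none)

m-sum 0 ✓  L=18 even ✓  3≤5≤13 ✓
Π(2lᵢ+1) = 11×17×11 = 2057
triangle coeff Δ(5,8,5) = 1/37413090
Σ_t [3,5]: t=3:−1/1036800 t=4:+1/331776 t=5:−1/1036800 = 1/921600
(3j)²=490/46189 [(5 8 5; 0 0 0)], sign=-1
Σ_t [5,7]: t=5:−1/7257600 t=6:+1/2073600 t=7:−1/7257600 = 1/4838400
(3j)²=252/20995 [(5 8 5; -2 4 -2)], sign=-1
⇒ 4πI² = 271656/1037153
I = (+1)√(271656/1037153/(4π)) = 0.14437211
No selection rule forces the value: the integral is nonzero (none).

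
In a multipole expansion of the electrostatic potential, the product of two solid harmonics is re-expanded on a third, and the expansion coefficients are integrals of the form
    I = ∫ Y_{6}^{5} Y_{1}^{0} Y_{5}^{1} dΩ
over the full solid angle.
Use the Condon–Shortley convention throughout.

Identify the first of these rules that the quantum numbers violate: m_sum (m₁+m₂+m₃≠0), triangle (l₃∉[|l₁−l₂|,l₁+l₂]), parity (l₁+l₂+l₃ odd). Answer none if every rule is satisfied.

m_sum

azimuthal sum: 5 + 0 + 1 = 6  ✗
5 ≤ 5 ≤ 7 (triangle on l)
L = 6 + 1 + 5 = 12 (even)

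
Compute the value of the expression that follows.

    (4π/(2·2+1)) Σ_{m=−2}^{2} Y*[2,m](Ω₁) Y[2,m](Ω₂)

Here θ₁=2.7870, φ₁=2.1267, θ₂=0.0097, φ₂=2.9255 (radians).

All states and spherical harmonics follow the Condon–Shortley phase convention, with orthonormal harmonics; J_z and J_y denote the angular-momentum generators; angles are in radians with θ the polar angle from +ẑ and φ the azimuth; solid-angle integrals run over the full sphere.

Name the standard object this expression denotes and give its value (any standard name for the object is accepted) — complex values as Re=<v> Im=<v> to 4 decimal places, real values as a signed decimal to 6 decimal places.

Legendre polynomial (addition theorem), +0.812444

This sum is the spherical-harmonic addition theorem: it equals the Legendre polynomial P_l(cos γ) of the angle γ between the two directions.
Summing Y*_{l m}(θ₁,φ₁)·Y_{l m}(θ₂,φ₂) over m ∈ [−2, 2]; prefactor 4π/(2·2+1) = 2.513274:
  m=-2: (-0.020631, -0.041747) × (0.000033, 0.000015) = (-0.000000, -0.000002)  (running Σ = (-0.000000, -0.000002))
  m=-1: (0.132745, -0.213671) × (-0.007319, -0.001607) = (-0.001315, 0.001351)  (running Σ = (-0.001315, 0.001349))
  m=0: (0.516718, -0.000000) × (0.630694, 0.000000) = (0.325891, 0.000000)  (running Σ = (0.324576, 0.001349))
  m=1: (-0.132745, -0.213671) × (0.007319, -0.001607) = (-0.001315, -0.001351)  (running Σ = (0.323261, -0.000002))
  m=2: (-0.020631, 0.041747) × (0.000033, -0.000015) = (-0.000000, 0.000002)  (running Σ = (0.323261, 0.000000))
Total Σ_m = (0.323261, 0.000000). Multiply by 2.513274: (0.812444, 0.000000). P_2(cos γ) = 0.812444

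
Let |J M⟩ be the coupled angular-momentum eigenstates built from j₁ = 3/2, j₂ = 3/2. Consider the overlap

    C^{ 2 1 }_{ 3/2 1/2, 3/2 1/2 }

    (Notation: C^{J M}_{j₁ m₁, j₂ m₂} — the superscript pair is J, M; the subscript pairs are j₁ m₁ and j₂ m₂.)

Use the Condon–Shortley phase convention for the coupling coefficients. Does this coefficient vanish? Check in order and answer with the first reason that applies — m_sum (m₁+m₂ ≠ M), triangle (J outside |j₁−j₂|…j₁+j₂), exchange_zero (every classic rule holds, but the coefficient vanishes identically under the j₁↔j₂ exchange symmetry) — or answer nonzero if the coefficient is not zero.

m-sum: m₁+m₂ = 1/2+1/2 = 1, M = 1  ✓
triangle: |j₁−j₂| = 0 ≤ J = 2 ≤ j₁+j₂ = 3  ✓
exchange: j₁=j₂ and m₁=m₂, and (−1)^(j₁+j₂−J) = (−1)^1 = −1 forces ⟨j₁m₁;j₂m₂|JM⟩ = −⟨j₂m₂;j₁m₁|JM⟩ = −⟨j₁m₁;j₂m₂|JM⟩ ⇒ the coefficient vanishes identically
Racah sum check: Σ_k collapses to 0 ⇒ CG = 0

exchange_zero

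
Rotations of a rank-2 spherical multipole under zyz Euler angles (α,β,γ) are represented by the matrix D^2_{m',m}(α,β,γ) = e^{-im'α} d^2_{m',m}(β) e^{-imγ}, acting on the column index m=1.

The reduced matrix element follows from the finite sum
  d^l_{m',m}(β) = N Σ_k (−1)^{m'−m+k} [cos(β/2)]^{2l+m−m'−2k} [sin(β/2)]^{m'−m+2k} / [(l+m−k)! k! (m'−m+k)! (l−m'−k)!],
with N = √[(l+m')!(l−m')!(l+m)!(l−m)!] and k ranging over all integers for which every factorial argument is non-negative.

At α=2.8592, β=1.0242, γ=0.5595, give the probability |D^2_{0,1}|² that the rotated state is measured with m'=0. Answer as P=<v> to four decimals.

P=0.2958

D^2_{0,1}(2.8592,1.0242,0.5595) = e^{-i·0·2.8592}·d^2_{0,1}(1.0242)·e^{-i·1·0.5595}. Compute d first:
c=cos(1.024200/2)=0.871717, s=sin(1.024200/2)=0.490009; N=√[2·2·6·1]=4.898979
Admissible k: 1..2 (factorial args all ≥0)
  k=1: (−1)^0·4.8990/(2)·0.8717^3·0.4900^1 = +0.795073
  k=2: (−1)^1·4.8990/(2)·0.8717^1·0.4900^3 = -0.251225
d^2_{0,1}(1.0242) = +0.795073 -0.251225 = +0.543847
|D^2_{0,1}|² = |d^2_{0,1}(β)|² = (+0.543847)² = 0.295770 (the z-rotation phases have unit modulus)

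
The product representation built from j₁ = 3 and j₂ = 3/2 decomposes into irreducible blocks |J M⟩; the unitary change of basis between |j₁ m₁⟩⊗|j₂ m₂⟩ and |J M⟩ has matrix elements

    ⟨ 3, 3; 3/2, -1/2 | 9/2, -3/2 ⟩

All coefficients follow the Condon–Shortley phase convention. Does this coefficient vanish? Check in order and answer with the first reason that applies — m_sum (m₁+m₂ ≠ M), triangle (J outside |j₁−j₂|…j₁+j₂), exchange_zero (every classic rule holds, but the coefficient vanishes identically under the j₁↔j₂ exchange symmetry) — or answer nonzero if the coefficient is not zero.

m-sum: m₁+m₂ = 3+(-1/2) = 5/2, M = -3/2  ✗ ⇒ coefficient is 0

m_sum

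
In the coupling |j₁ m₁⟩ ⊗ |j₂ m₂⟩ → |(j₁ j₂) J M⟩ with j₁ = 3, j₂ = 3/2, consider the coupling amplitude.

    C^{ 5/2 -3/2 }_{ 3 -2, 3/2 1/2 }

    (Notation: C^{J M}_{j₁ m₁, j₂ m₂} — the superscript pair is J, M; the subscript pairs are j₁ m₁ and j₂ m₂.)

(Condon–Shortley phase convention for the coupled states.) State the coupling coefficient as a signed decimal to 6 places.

√[6·2!4!1!/8! · 1!5!2!1!1!4!] = √(288/7)
  +(−1)^1/∏(1,1,4,1,0,0)! = -1/24  (running -1/24)
  +(−1)^2/∏(2,0,3,0,1,1)! = 1/12  (running 1/24)
⟨..|..⟩ = √(288/7)·(1/24) = +0.267261

+0.267261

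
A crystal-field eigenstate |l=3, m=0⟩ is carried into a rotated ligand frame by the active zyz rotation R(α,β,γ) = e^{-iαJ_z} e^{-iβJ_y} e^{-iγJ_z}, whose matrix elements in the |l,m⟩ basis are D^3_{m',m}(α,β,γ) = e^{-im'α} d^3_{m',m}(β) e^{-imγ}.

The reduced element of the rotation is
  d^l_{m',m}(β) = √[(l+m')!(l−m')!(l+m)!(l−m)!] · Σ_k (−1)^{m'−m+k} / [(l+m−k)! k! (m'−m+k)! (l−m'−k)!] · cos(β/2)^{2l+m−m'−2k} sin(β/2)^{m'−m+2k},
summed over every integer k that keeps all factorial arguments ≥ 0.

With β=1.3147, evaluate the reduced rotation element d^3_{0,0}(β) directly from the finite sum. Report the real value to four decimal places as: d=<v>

d=-0.3393

d^3_{0,0}(β=1.3147) via the finite sum:
c=cos(1.314700/2)=0.791614, s=sin(1.314700/2)=0.611021; N=√[6·6·6·6]=36.000000
The bounds max(0,m−m')=0 and min(l+m,l−m')=3 give 4 terms
  k=0: (−1)^0·36.0000/(36)·0.7916^6·0.6110^0 = +0.246083
  k=1: (−1)^1·36.0000/(4)·0.7916^4·0.6110^2 = -1.319500
  k=2: (−1)^2·36.0000/(4)·0.7916^2·0.6110^4 = +0.786131
  k=3: (−1)^3·36.0000/(36)·0.7916^0·0.6110^6 = -0.052040
d^3_{0,0}(1.3147) = +0.246083 -1.319500 +0.786131 -0.052040 = -0.339326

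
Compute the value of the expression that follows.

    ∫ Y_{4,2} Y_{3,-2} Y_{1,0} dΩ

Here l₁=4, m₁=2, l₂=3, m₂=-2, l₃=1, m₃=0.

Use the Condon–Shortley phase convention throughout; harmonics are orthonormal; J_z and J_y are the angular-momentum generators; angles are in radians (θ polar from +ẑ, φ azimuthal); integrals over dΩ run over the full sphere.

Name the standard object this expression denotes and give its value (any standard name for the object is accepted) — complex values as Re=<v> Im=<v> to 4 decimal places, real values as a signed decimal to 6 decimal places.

Gaunt coefficient, +0.213244

This is a Gaunt coefficient — the integral of a triple product of spherical harmonics over the sphere.
Checks pass: Σm=0; 8 even; l₃=1∈[1,7].
(2·4+1)(2·3+1)(2·1+1) = 189
Δ: 6! 2! 0! / 9! → 1/252
sum: t=3:−1/36 = -1/36
3j²(4 3 1; 0 0 0) = Δ·Π!·Σ² = 4/63  (sign +1)
sum: t=1:−1/120 = -1/120
3j²(4 3 1; 2 -2 0) = Δ·Π!·Σ² = 1/21  (sign +1)
combine: 4πI² = 189·4/63·1/21 = 4/7
take √, sign +1: I = 0.21324362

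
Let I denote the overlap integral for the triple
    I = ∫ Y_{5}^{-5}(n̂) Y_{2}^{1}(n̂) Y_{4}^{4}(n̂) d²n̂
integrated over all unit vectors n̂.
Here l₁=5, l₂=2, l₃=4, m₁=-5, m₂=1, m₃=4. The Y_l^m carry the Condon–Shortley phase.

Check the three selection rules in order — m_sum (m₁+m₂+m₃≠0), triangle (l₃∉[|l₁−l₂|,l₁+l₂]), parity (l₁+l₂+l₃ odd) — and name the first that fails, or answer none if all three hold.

Σmᵢ = 0  ✓
l₃∈[|l₁−l₂|,l₁+l₂]=[3,7], have l₃=4  ✓
Σlᵢ = 11 ⇒ odd  ✗

parity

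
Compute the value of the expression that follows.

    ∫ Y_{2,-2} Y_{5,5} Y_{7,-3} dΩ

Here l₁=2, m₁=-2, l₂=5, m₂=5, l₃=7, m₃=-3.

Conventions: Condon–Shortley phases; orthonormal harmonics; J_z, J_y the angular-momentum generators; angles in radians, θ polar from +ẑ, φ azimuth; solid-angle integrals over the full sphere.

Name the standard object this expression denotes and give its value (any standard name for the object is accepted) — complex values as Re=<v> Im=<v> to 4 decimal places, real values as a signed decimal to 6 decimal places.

This is a Gaunt coefficient — the integral of a triple product of spherical harmonics over the sphere.
Rules hold: Σm=0, L=14 even, 3≤7≤7.
N = 5·11·15 = 825
Δ = 0!·4!·10!/15! = 1/15015
Racah Σ t=0..0: t=0:+1/57600 = 1/57600
⇒ 3j(2 5 7; 0 0 0)² = 21/715, sgn -1
Racah Σ t=0..0: t=0:+1/87091200 = 1/87091200
⇒ 3j(2 5 7; -2 5 -3)² = 1/15015, sgn +1
4πI² = N·(3j₀)²·(3jₘ)² = 3/1859
I = -1·√(0.00161377/4π) = -0.01133225

Gaunt coefficient, -0.011332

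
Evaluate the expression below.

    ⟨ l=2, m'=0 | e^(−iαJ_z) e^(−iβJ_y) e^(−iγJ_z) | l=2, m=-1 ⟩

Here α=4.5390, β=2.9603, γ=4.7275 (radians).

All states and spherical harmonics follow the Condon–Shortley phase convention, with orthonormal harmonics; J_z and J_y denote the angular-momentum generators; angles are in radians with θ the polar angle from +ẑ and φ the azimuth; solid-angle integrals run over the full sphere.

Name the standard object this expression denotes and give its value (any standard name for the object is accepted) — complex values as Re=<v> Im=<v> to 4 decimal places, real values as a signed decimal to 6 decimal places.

This is a Wigner D-matrix element — the rotation-matrix element ⟨l m'| R(α,β,γ) |l m⟩ in the angular-momentum basis.
D^2_{0,-1}(4.5390,2.9603,4.7275) = e^{-i·0·4.5390}·d^2_{0,-1}(2.9603)·e^{-i·-1·4.7275}. Compute d first:
Half-angle: c=0.090522, s=0.995894. N=√(2·2·1·6)=4.898979
Admissible k: 0..1 (factorial args all ≥0)
  k=0: (−1)^1·4.8990/(2)·0.0905^3·0.9959^1 = -0.001809
  k=1: (−1)^2·4.8990/(2)·0.0905^1·0.9959^3 = +0.219013
d^2_{0,-1}(2.9603) = -0.001809 +0.219013 = +0.217204
Attach z-rotation phases: D = e^{-i(0)(4.5390)}·(+0.217204)·e^{-i(-1)(4.7275)} = +0.003282-0.217179i

Wigner D-matrix element, Re=0.0033 Im=-0.2172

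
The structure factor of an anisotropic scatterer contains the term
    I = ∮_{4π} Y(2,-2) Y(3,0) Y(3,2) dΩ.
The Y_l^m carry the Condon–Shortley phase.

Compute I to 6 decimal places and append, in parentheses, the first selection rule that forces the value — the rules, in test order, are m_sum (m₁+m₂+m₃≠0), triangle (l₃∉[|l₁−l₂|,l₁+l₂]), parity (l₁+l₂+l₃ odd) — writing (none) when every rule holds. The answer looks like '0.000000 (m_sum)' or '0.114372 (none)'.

-0.188063 (none)

Rules hold: Σm=0, L=8 even, 1≤3≤5.
N = 5·7·7 = 245
Δ = 2!·2!·4!/9! = 1/3780
Racah Σ t=0..2: t=0:+1/24 t=1:−1/4 t=2:+1/24 = -1/6
⇒ 3j(2 3 3; 0 0 0)² = 4/105, sgn +1
Racah Σ t=2..2: t=2:+1/24 = 1/24
⇒ 3j(2 3 3; -2 0 2)² = 1/21, sgn -1
4πI² = N·(3j₀)²·(3jₘ)² = 4/9
I = -1·√(0.444444/4π) = -0.18806319
No selection rule forces the value: the integral is nonzero (none).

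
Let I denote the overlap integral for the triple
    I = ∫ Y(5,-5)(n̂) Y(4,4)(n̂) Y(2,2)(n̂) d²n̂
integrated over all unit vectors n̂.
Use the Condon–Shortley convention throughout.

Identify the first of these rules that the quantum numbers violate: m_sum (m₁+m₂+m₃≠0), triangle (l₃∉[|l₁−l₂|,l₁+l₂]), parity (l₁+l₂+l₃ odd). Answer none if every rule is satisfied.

m_sum

azimuthal sum: -5 + 4 + 2 = 1  ✗
1 ≤ 2 ≤ 9 (triangle on l)
L = 5 + 4 + 2 = 11 (odd)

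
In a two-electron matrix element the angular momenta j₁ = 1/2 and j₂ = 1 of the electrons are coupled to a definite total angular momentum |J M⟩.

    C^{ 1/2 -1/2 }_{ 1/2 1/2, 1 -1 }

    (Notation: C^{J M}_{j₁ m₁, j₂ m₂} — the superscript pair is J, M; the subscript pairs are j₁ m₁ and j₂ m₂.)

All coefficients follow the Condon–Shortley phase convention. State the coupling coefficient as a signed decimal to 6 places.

+0.816497

triangle: 1!×0!×1!/3! = 1/6
(j±m)!: 1!×0!×0!×2!×0!×1! = 2
prefactor² = (2J+1)×Δ×N² = 2/3
  k=0: +1/(0!×1!×0!×0!×0!×1!) = 1
Σ = 1  ⇒  CG² = 2/3×1² = 2/3
CG = +√(2/3) = +0.816497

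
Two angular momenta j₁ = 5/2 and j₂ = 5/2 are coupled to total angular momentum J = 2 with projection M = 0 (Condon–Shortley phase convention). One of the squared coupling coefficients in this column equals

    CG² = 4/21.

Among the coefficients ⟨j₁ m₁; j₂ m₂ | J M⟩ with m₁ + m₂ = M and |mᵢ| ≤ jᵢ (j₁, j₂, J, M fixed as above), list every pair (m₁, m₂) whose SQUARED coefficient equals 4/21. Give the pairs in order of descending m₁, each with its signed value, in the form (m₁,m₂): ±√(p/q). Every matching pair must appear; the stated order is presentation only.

Admissible pairs with m₁+m₂ = M = 0: (-5/2,5/2), (-3/2,3/2), (-1/2,1/2), (1/2,-1/2), (3/2,-3/2), (5/2,-5/2)
  (m₁,m₂)=(5/2,-5/2): CG² = 25/84, CG = +√(25/84)
  (m₁,m₂)=(3/2,-3/2): CG² = 1/84, CG = +√(1/84)
  (m₁,m₂)=(1/2,-1/2): CG² = 4/21, CG = −√(4/21)   ← matches the target
  (m₁,m₂)=(-1/2,1/2): CG² = 4/21, CG = +√(4/21)   ← matches the target
  (m₁,m₂)=(-3/2,3/2): CG² = 1/84, CG = −√(1/84)
  (m₁,m₂)=(-5/2,5/2): CG² = 25/84, CG = −√(25/84)
Pairs with CG² = 4/21: (1/2,-1/2): −√(4/21); (-1/2,1/2): +√(4/21)

(1/2,-1/2): −√(4/21); (-1/2,1/2): +√(4/21)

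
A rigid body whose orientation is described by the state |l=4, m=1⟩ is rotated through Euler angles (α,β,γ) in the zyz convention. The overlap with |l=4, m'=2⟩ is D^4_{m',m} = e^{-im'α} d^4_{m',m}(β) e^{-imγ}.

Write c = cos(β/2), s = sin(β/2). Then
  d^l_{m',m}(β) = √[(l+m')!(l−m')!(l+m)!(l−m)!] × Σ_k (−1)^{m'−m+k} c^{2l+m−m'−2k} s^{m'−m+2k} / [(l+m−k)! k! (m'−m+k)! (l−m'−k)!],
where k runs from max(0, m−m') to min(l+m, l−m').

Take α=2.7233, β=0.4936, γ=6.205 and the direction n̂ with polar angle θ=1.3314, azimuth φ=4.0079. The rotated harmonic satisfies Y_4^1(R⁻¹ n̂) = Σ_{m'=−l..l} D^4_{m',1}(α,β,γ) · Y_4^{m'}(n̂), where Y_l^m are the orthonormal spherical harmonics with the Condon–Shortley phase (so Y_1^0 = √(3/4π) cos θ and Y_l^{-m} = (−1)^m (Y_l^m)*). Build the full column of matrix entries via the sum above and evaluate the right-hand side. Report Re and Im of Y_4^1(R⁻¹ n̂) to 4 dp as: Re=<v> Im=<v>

Need the full column D^4_{m',1} for m'=−4..4 at α=2.7233, β=0.4936, γ=6.2050.
cos(β/2)=0.969699, sin(β/2)=0.244302
d^4_{-4,1}: single k=5 term ⇒ +0.005938;  D = -0.000144-0.005936i
d^4_{-3,1}: k∈[4..5] ⇒ +0.041665 -0.001587 = +0.040079;  D = -0.015389+0.037006i
d^4_{-2,1}: k∈[3..5] ⇒ +0.176800 -0.016833 +0.000214 = +0.160181;  D = +0.116281-0.110166i
d^4_{-1,1}: k∈[2..5] ⇒ +0.496223 -0.094488 +0.002999 -0.000013 = +0.404720;  D = -0.381538+0.135010i
d^4_{0,1}: k∈[1..4] ⇒ +0.880849 -0.335454 +0.021292 -0.000225 = +0.566461;  D = +0.564731+0.044244i
d^4_{1,1}: k∈[0..3] ⇒ +0.781801 -0.744334 +0.094488 -0.001999 = +0.129956;  D = -0.114266-0.061902i
d^4_{2,1}: k∈[0..2] ⇒ -0.835647 +0.265200 -0.011222 = -0.581669;  D = -0.354802-0.460927i
d^4_{3,1}: k∈[0..1] ⇒ +0.393865 -0.041665 = +0.352199;  D = -0.082943-0.342293i
d^4_{4,1}: single k=0 term ⇒ -0.093554;  D = +0.016800-0.092033i
Y_4^{m'}(θ=1.3314,φ=4.0079) and Σ D·Y over m':
  (-0.0001-0.0059i)·(-0.3737+0.1254i)  (-0.0154+0.0370i)·(+0.2330+0.1405i)  (+0.1163-0.1102i)·(+0.0308+0.1890i)  (-0.3815+0.1350i)·(+0.1840-0.2164i)  (+0.5647+0.0442i)·(+0.1506+0.0000i)  (-0.1143-0.0619i)·(-0.1840-0.2164i)  (-0.3548-0.4609i)·(+0.0308-0.1890i)  (-0.0829-0.3423i)·(-0.2330+0.1405i)  (+0.0168-0.0920i)·(-0.3737-0.1254i)
Y_4^1(R⁻¹ n̂) = +0.019710+0.330645i

Re=0.0197 Im=0.3306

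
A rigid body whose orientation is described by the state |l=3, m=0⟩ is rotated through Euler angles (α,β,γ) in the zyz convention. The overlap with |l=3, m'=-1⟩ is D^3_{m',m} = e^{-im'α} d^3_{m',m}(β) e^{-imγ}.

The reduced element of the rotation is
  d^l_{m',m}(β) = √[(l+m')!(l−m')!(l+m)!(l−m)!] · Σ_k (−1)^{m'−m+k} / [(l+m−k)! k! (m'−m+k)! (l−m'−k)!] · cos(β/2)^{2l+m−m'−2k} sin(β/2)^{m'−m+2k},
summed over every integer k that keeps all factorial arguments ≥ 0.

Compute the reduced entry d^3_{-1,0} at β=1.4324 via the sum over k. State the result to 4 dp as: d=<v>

d=-0.3881

d^3_{-1,0}(β=1.4324) via the finite sum:
Half-angle: c=0.754306, s=0.656523. N=√(2·24·6·6)=41.569219
Admissible k: 1..3 (factorial args all ≥0)
  k=1: (−1)^0·41.5692/(12)·0.7543^5·0.6565^1 = +0.555365
  k=2: (−1)^1·41.5692/(4)·0.7543^3·0.6565^3 = -1.262131
  k=3: (−1)^2·41.5692/(12)·0.7543^1·0.6565^5 = +0.318704
d^3_{-1,0}(1.4324) = +0.555365 -1.262131 +0.318704 = -0.388062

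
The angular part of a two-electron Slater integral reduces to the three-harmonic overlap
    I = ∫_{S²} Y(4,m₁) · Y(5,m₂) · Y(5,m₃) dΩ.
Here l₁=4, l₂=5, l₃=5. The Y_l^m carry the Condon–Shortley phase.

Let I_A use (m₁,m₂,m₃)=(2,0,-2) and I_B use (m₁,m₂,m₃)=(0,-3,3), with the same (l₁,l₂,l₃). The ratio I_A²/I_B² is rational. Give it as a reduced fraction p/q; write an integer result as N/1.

l's match ⇒ only the (l;m) 3-j factors differ between A and B.
A: triangle coeff Δ(4,5,5) = 1/3153150; Σ_t [0,2]: t=0:+1/11520 t=1:−1/1728 t=2:+1/3456 = -7/34560; (3j)²=7/858 [(4 5 5; 2 0 -2)], sign=+1
B: triangle coeff Δ(4,5,5) = 1/3153150; Σ_t [0,2]: t=0:+1/27648 t=1:−1/4320 t=2:+1/11520 = -1/9216; (3j)²=2/143 [(4 5 5; 0 -3 3)], sign=-1
I_A²/I_B² = (7/858)/(2/143) = 7/12

7/12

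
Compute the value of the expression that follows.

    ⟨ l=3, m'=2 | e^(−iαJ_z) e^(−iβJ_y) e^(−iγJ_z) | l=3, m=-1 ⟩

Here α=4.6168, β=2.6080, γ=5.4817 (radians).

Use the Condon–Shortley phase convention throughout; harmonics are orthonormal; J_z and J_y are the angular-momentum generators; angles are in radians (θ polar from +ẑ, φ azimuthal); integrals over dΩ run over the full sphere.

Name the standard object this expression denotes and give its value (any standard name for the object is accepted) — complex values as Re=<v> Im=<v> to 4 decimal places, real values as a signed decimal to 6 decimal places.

This is a Wigner D-matrix element — the rotation-matrix element ⟨l m'| R(α,β,γ) |l m⟩ in the angular-momentum basis.
Split into d^3_{2,-1}(β=2.6080) × two z-phases.
Half-angle: c=0.263642, s=0.964620. N=√(120·1·2·24)=75.894664
Admissible k: 0..1 (factorial args all ≥0)
  k=0: (−1)^3·75.8947/(12)·0.2636^3·0.9646^3 = -0.104027
  k=1: (−1)^4·75.8947/(24)·0.2636^1·0.9646^5 = +0.696302
d^3_{2,-1}(2.6080) = -0.104027 +0.696302 = +0.592275
Attach z-rotation phases: D = e^{-i(2)(4.6168)}·(+0.592275)·e^{-i(-1)(5.4817)} = -0.485353+0.339444i

Wigner D-matrix element, Re=-0.4854 Im=0.3394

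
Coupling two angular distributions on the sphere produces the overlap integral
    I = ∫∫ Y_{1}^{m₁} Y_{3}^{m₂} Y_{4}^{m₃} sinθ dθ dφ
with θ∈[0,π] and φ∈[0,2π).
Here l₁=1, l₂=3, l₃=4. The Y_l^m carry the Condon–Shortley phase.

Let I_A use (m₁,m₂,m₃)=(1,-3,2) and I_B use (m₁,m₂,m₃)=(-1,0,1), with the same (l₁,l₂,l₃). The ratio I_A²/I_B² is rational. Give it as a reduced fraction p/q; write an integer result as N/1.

1/10

Shared (l₁,l₂,l₃)=(1,3,4): N and (l;000)² cancel in I_A²/I_B².
A: Δ = 0!·2!·6!/9! = 1/252; Racah Σ t=0..0: t=0:+1/1440 = 1/1440; ⇒ 3j(1 3 4; 1 -3 2)² = 1/252, sgn +1
B: Δ = 0!·2!·6!/9! = 1/252; Racah Σ t=0..0: t=0:+1/72 = 1/72; ⇒ 3j(1 3 4; -1 0 1)² = 5/126, sgn -1
I_A²/I_B² = (1/252)/(5/126) = 1/10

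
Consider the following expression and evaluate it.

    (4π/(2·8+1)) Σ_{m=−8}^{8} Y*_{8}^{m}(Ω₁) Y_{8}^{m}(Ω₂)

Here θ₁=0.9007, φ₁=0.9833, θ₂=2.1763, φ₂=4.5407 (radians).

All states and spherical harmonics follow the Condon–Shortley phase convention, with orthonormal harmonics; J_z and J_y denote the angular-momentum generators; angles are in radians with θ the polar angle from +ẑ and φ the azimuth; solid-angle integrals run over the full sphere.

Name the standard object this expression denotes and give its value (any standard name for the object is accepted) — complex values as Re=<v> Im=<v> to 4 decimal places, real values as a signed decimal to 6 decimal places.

Legendre polynomial (addition theorem), -0.220876

This sum is the spherical-harmonic addition theorem: it equals the Legendre polynomial P_l(cos γ) of the angle γ between the two directions.
Addition theorem: P_8(cos γ) = (4π/17) Σ_m Y*_{lm}(Ω₁) Y_{lm}(Ω₂), m = −8…8:
  [-8]  conj(Y_{8,-8})(Ω₁) = -0.000911+0.073385i ; Y_{8,-8}(Ω₂) = +0.021102+0.105572i ; Δ = -0.007767+0.001452i
  [-7]  conj(Y_{8,-7})(Ω₁) = +0.192003+0.131332i ; Y_{8,-7}(Ω₂) = -0.278046+0.107516i ; Δ = -0.067506-0.015873i
  [-6]  conj(Y_{8,-6})(Ω₁) = +0.387251-0.156195i ; Y_{8,-6}(Ω₂) = -0.231027-0.384833i ; Δ = -0.149574-0.112942i
  [-5]  conj(Y_{8,-5})(Ω₁) = +0.084337-0.407437i ; Y_{8,-5}(Ω₂) = +0.244750-0.211372i ; Δ = -0.065479-0.117546i
  [-4]  conj(Y_{8,-4})(Ω₁) = -0.057580-0.058300i ; Y_{8,-4}(Ω₂) = -0.071877-0.058932i ; Δ = +0.000703+0.007584i
  [-3]  conj(Y_{8,-3})(Ω₁) = +0.314417-0.061021i ; Y_{8,-3}(Ω₂) = +0.181034-0.319830i ; Δ = +0.037404-0.111607i
  [-2]  conj(Y_{8,-2})(Ω₁) = +0.102390-0.245037i ; Y_{8,-2}(Ω₂) = +0.093476+0.033422i ; Δ = +0.017761-0.019483i
  [-1]  conj(Y_{8,-1})(Ω₁) = +0.116614+0.175113i ; Y_{8,-1}(Ω₂) = +0.055355-0.319239i ; Δ = +0.062358-0.027534i
  [+0]  conj(Y_{8,0})(Ω₁) = +0.301149-0.000000i ; Y_{8,0}(Ω₂) = +0.150749+0.000000i ; Δ = +0.045398+0.000000i
  [+1]  conj(Y_{8,1})(Ω₁) = -0.116614+0.175113i ; Y_{8,1}(Ω₂) = -0.055355-0.319239i ; Δ = +0.062358+0.027534i
  [+2]  conj(Y_{8,2})(Ω₁) = +0.102390+0.245037i ; Y_{8,2}(Ω₂) = +0.093476-0.033422i ; Δ = +0.017761+0.019483i
  [+3]  conj(Y_{8,3})(Ω₁) = -0.314417-0.061021i ; Y_{8,3}(Ω₂) = -0.181034-0.319830i ; Δ = +0.037404+0.111607i
  [+4]  conj(Y_{8,4})(Ω₁) = -0.057580+0.058300i ; Y_{8,4}(Ω₂) = -0.071877+0.058932i ; Δ = +0.000703-0.007584i
  [+5]  conj(Y_{8,5})(Ω₁) = -0.084337-0.407437i ; Y_{8,5}(Ω₂) = -0.244750-0.211372i ; Δ = -0.065479+0.117546i
  [+6]  conj(Y_{8,6})(Ω₁) = +0.387251+0.156195i ; Y_{8,6}(Ω₂) = -0.231027+0.384833i ; Δ = -0.149574+0.112942i
  [+7]  conj(Y_{8,7})(Ω₁) = -0.192003+0.131332i ; Y_{8,7}(Ω₂) = +0.278046+0.107516i ; Δ = -0.067506+0.015873i
  [+8]  conj(Y_{8,8})(Ω₁) = -0.000911-0.073385i ; Y_{8,8}(Ω₂) = +0.021102-0.105572i ; Δ = -0.007767-0.001452i
Σ over m = -0.298805-0.000000i; ×(4π/17) → -0.220876-0.000000i. Real part: -0.220876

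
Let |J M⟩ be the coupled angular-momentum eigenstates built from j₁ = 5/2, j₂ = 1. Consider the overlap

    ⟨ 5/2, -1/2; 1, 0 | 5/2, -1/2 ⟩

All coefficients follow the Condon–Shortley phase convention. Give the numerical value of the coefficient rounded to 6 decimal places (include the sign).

−√(1/35) ≈ -0.169031

√[6·1!4!1!/7! · 2!3!1!1!2!3!] = √(144/35)
  +(−1)^0/∏(0,1,3,1,1,0)! = 1/6  (running 1/6)
  +(−1)^1/∏(1,0,2,0,2,1)! = -1/4  (running -1/12)
⟨..|..⟩ = √(144/35)·(-1/12) = -0.169031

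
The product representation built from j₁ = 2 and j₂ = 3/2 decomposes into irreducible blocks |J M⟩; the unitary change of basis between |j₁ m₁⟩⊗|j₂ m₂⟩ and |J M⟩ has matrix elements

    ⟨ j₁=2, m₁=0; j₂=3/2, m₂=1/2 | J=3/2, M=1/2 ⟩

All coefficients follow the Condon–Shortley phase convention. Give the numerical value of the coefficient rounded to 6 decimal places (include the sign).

−√(1/5) ≈ -0.447214

j₁+j₂−J=2  J+j₁−j₂=2  J−j₁+j₂=1  j₁+j₂+J+1=6
(j₁±m₁, j₂±m₂, J±M) = (2,2,2,1,2,1)
P² = 16/45
sum k=1..2:
  [1] −1/1 = -1
  [2] +1/4 = 1/4
S = -3/4
C² = P²·S² = 1/5 ; C = -0.447214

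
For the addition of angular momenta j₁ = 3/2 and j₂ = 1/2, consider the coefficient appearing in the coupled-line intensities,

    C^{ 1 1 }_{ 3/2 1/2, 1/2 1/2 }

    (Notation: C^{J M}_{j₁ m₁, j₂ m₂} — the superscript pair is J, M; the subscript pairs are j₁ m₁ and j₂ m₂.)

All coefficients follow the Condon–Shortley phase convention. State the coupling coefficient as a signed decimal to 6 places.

√[3·1!2!0!/4! · 2!1!1!0!2!0!] = √(1)
  +(−1)^1/∏(1,0,0,0,2,0)! = -1/2  (running -1/2)
⟨..|..⟩ = √(1)·(-1/2) = -0.500000

−√(1/4) ≈ -0.500000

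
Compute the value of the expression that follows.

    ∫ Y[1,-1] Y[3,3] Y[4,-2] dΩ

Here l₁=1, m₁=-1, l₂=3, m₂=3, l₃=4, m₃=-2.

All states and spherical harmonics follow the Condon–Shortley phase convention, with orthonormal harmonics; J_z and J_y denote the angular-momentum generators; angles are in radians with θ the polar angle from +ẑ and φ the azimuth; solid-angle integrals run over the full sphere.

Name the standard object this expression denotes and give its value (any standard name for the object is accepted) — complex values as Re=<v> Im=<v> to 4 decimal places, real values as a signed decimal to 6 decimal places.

Gaunt coefficient, +0.061558

This is a Gaunt coefficient — the integral of a triple product of spherical harmonics over the sphere.
m-sum 0 ✓  L=8 even ✓  2≤4≤4 ✓
Π(2lᵢ+1) = 3×7×9 = 189
triangle coeff Δ(1,3,4) = 1/252
Σ_t [0,0]: t=0:+1/36 = 1/36
(3j)²=4/63 [(1 3 4; 0 0 0)], sign=+1
Σ_t [0,0]: t=0:+1/1440 = 1/1440
(3j)²=1/252 [(1 3 4; -1 3 -2)], sign=+1
⇒ 4πI² = 1/21
I = (+1)√(1/21/(4π)) = 0.06155813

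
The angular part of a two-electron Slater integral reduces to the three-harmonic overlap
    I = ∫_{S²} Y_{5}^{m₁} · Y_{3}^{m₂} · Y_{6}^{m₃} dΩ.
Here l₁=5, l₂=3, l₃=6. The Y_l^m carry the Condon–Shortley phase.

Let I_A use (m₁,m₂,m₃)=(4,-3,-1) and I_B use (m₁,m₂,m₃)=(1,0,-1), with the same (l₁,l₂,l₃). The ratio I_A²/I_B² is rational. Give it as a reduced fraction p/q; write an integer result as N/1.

l's match ⇒ only the (l;m) 3-j factors differ between A and B.
A: triangle coeff Δ(5,3,6) = 1/675675; Σ_t [0,0]: t=0:+1/241920 = 1/241920; (3j)²=4/1001 [(5 3 6; 4 -3 -1)], sign=-1
B: triangle coeff Δ(5,3,6) = 1/675675; Σ_t [0,2]: t=0:+1/6912 t=1:−1/2880 t=2:+1/17280 = -1/6912; (3j)²=5/429 [(5 3 6; 1 0 -1)], sign=+1
I_A²/I_B² = (4/1001)/(5/429) = 12/35

12/35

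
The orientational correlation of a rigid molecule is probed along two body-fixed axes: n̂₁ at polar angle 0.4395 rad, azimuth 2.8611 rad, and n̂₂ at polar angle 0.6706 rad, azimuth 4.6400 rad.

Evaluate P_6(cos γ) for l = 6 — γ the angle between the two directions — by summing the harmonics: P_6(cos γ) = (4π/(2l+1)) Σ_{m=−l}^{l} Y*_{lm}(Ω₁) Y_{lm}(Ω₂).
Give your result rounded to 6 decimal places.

0.021306

Expand P_6 via completeness: Σ_{m} conj(Y_{6,m}) at Ω₁ times Y_{6,m} at Ω₂ —
  m=-6: Y*=(-0.000321, -0.002848)  Y=(-0.025244, -0.011710)  product (-0.000025, 0.000076)
  m=-5: Y*=(-0.003538, 0.020821)  Y=(-0.043032, 0.113654)  product (-0.002214, -0.001298)
  m=-4: Y*=(0.040635, -0.084374)  Y=(0.293342, 0.087395)  product (0.019294, -0.021199)
  m=-3: Y*=(-0.181808, 0.203435)  Y=(0.099012, -0.448736)  product (0.073287, 0.101726)
  m=-2: Y*=(0.418967, -0.263246)  Y=(-0.296760, -0.043267)  product (-0.135723, 0.059994)
  m=-1: Y*=(-0.390862, 0.112602)  Y=(0.014236, -0.196319)  product (0.016542, 0.078337)
  m=+0: Y*=(-0.215895, -0.000000)  Y=(-0.369249, 0.000000)  product (0.079719, 0.000000)
  m=+1: Y*=(0.390862, 0.112602)  Y=(-0.014236, -0.196319)  product (0.016542, -0.078337)
  m=+2: Y*=(0.418967, 0.263246)  Y=(-0.296760, 0.043267)  product (-0.135723, -0.059994)
  m=+3: Y*=(0.181808, 0.203435)  Y=(-0.099012, -0.448736)  product (0.073287, -0.101726)
  m=+4: Y*=(0.040635, 0.084374)  Y=(0.293342, -0.087395)  product (0.019294, 0.021199)
  m=+5: Y*=(0.003538, 0.020821)  Y=(0.043032, 0.113654)  product (-0.002214, 0.001298)
  m=+6: Y*=(-0.000321, 0.002848)  Y=(-0.025244, 0.011710)  product (-0.000025, -0.000076)
Total Σ_m = (0.022041, -0.000000). Multiply by 0.966644: (0.021306, -0.000000). P_6(cos γ) = 0.021306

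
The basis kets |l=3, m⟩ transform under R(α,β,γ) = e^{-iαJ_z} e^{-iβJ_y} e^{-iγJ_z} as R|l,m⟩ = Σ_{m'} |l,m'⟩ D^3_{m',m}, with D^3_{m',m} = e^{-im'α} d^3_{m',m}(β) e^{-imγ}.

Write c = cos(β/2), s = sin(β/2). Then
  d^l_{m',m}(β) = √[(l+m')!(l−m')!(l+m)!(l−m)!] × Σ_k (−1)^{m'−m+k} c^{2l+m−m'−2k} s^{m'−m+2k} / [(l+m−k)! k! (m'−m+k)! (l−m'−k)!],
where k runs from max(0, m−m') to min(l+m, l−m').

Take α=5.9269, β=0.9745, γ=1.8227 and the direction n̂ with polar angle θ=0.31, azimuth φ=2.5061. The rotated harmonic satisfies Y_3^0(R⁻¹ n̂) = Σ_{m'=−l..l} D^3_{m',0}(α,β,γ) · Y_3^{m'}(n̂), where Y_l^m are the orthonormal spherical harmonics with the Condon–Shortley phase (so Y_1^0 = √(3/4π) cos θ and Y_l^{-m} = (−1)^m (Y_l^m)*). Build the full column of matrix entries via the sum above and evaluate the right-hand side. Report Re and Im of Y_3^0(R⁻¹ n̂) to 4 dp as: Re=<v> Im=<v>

Re=-0.2806 Im=0.0000

Need the full column D^3_{m',0} for m'=−3..3 at α=5.9269, β=0.9745, γ=1.8227.
cos(β/2)=0.883624, sin(β/2)=0.468198
d^3_{-3,0}: single k=3 term ⇒ +0.316669;  D = +0.152358-0.277608i
d^3_{-2,0}: k∈[2..3] ⇒ +0.731962 -0.205500 = +0.526462;  D = +0.398365-0.344191i
d^3_{-1,0}: k∈[1..3] ⇒ +0.873689 -0.735871 +0.068866 = +0.206684;  D = +0.193704-0.072090i
d^3_{0,0}: k∈[0..3] ⇒ +0.475997 -1.202737 +0.337671 -0.010534 = -0.399602;  D = -0.399602+0.000000i
d^3_{1,0}: k∈[0..2] ⇒ -0.873689 +0.735871 -0.068866 = -0.206684;  D = -0.193704-0.072090i
d^3_{2,0}: k∈[0..1] ⇒ +0.731962 -0.205500 = +0.526462;  D = +0.398365+0.344191i
d^3_{3,0}: single k=0 term ⇒ -0.316669;  D = -0.152358-0.277608i
Y_3^{m'}(θ=0.31,φ=2.5061) and Σ D·Y over m':
  (+0.1524-0.2776i)·(+0.0039-0.0112i)  (+0.3984-0.3442i)·(+0.0267+0.0865i)  (+0.1937-0.0721i)·(-0.2805-0.2068i)  (-0.3996+0.0000i)·(+0.5454+0.0000i)  (-0.1937-0.0721i)·(+0.2805-0.2068i)  (+0.3984+0.3442i)·(+0.0267-0.0865i)  (-0.1524-0.2776i)·(-0.0039-0.0112i)
Y_3^0(R⁻¹ n̂) = -0.280561-0.000000i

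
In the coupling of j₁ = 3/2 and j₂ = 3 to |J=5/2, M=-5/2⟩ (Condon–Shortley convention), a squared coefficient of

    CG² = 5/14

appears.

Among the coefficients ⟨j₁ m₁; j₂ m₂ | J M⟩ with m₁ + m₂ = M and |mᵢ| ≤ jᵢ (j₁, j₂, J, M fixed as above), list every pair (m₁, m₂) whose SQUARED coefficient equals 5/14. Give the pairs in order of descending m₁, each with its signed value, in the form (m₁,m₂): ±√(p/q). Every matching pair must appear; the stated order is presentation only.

(-1/2,-2): −√(5/14)

Admissible pairs with m₁+m₂ = M = -5/2: (-3/2,-1), (-1/2,-2), (1/2,-3)
  (m₁,m₂)=(1/2,-3): CG² = 15/28, CG = +√(15/28)
  (m₁,m₂)=(-1/2,-2): CG² = 5/14, CG = −√(5/14)   ← matches the target
  (m₁,m₂)=(-3/2,-1): CG² = 3/28, CG = +√(3/28)
Pairs with CG² = 5/14: (-1/2,-2): −√(5/14)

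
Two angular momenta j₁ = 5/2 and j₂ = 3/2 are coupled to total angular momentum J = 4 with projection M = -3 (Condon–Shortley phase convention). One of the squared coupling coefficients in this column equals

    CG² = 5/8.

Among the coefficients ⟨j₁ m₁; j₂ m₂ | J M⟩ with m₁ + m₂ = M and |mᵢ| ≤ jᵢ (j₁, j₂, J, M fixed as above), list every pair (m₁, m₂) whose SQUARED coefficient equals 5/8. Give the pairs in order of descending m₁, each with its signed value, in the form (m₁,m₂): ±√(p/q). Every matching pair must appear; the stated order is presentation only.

(-3/2,-3/2): +√(5/8)

Admissible pairs with m₁+m₂ = M = -3: (-5/2,-1/2), (-3/2,-3/2)
  (m₁,m₂)=(-3/2,-3/2): CG² = 5/8, CG = +√(5/8)   ← matches the target
  (m₁,m₂)=(-5/2,-1/2): CG² = 3/8, CG = +√(3/8)
Pairs with CG² = 5/8: (-3/2,-3/2): +√(5/8)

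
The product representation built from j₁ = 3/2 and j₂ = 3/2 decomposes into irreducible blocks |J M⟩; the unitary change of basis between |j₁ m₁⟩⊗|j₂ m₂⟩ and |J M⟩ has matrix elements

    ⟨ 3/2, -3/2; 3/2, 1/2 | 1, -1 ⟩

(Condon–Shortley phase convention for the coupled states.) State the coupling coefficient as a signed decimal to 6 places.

+√(3/10) = +0.547723

j₁+j₂−J=2  J+j₁−j₂=1  J−j₁+j₂=1  j₁+j₂+J+1=5
(j₁±m₁, j₂±m₂, J±M) = (0,3,2,1,0,2)
P² = 6/5
sum k=2..2:
  [2] +1/2 = 1/2
S = 1/2
C² = P²·S² = 3/10 ; C = +0.547723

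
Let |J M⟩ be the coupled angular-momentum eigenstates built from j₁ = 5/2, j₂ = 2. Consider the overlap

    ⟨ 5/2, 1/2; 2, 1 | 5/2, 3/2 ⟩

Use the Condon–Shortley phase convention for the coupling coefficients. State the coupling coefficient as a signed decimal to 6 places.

−√(6/35) = -0.414039

√[6·2!3!2!/8! · 3!2!3!1!4!1!] = √(216/35)
  +(−1)^1/∏(1,1,1,2,2,0)! = -1/4  (running -1/4)
  +(−1)^2/∏(2,0,0,1,3,1)! = 1/12  (running -1/6)
⟨..|..⟩ = √(216/35)·(-1/6) = -0.414039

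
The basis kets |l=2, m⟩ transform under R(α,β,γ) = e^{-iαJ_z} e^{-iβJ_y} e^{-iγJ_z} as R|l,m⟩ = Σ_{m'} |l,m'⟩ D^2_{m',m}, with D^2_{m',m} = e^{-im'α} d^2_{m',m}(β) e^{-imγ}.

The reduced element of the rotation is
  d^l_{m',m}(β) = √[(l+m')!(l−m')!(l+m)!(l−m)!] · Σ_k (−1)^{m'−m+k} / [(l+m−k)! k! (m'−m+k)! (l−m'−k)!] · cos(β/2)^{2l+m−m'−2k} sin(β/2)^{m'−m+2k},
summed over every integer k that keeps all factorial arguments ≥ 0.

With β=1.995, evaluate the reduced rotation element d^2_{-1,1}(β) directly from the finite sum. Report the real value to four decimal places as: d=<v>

d=0.1248

d^2_{-1,1}(β=1.9950) via the finite sum:
c=cos(1.995000/2)=0.542404, s=sin(1.995000/2)=0.840118; N=√[1·6·6·1]=6.000000
k: max(0,(1)−(-1))=2 … min(2+(1),2−(-1))=3
  k=2: (−1)^0·6.0000/(2)·0.5424^2·0.8401^2 = +0.622942
  k=3: (−1)^1·6.0000/(6)·0.5424^0·0.8401^4 = -0.498150
d^2_{-1,1}(1.9950) = +0.622942 -0.498150 = +0.124792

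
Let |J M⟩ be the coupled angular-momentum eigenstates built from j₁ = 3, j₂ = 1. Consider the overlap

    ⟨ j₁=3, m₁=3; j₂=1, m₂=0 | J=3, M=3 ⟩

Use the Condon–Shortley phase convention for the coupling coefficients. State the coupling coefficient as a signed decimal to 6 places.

√[7·1!5!1!/8! · 6!0!1!1!6!0!] = √(10800)
  +(−1)^0/∏(0,1,0,1,5,0)! = 1/120  (running 1/120)
⟨..|..⟩ = √(10800)·(1/120) = +0.866025

+√(3/4) = +0.866025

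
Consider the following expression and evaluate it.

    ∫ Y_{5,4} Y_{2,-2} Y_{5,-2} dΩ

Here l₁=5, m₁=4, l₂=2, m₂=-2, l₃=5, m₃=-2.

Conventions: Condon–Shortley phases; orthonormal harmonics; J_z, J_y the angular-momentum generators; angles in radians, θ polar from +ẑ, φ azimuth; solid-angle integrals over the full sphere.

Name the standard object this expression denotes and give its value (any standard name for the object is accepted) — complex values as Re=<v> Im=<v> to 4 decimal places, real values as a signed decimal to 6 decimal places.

This is a Gaunt coefficient — the integral of a triple product of spherical harmonics over the sphere.
m-sum 0 ✓  L=12 even ✓  3≤5≤7 ✓
Π(2lᵢ+1) = 11×5×11 = 605
triangle coeff Δ(5,2,5) = 1/38610
Σ_t [0,2]: t=0:+1/2880 t=1:−1/576 t=2:+1/2880 = -1/960
(3j)²=10/429 [(5 2 5; 0 0 0)], sign=+1
Σ_t [0,0]: t=0:+1/20160 = 1/20160
(3j)²=12/715 [(5 2 5; 4 -2 -2)], sign=-1
⇒ 4πI² = 40/169
I = (-1)√(40/169/(4π)) = -0.13724032

Gaunt coefficient, -0.137240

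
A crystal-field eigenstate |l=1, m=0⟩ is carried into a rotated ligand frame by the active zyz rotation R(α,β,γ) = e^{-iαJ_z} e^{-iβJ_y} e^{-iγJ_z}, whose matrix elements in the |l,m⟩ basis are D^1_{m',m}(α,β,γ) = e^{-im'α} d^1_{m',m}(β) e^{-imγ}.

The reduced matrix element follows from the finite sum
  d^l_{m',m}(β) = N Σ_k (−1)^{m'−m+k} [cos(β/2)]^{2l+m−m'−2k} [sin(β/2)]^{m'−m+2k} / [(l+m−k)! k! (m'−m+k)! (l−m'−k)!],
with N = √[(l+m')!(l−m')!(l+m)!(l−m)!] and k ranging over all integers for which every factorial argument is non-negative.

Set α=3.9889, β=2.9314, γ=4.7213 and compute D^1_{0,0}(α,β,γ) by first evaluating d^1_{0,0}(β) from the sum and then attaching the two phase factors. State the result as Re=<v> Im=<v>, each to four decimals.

Re=-0.9780 Im=0.0000

D^1_{0,0}(3.9889,2.9314,4.7213) = e^{-i·0·3.9889}·d^1_{0,0}(2.9314)·e^{-i·0·4.7213}. Compute d first:
Half-angle: c=0.104903, s=0.994482. N=√(1·1·1·1)=1.000000
Admissible k: 0..1 (factorial args all ≥0)
  k=0: (−1)^0·1.0000/(1)·0.1049^2·0.9945^0 = +0.011005
  k=1: (−1)^1·1.0000/(1)·0.1049^0·0.9945^2 = -0.988995
d^1_{0,0}(2.9314) = +0.011005 -0.988995 = -0.977991
D = (+1.000000+0.000000i)·(-0.977991)·(+1.000000+0.000000i) = -0.977991+0.000000i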